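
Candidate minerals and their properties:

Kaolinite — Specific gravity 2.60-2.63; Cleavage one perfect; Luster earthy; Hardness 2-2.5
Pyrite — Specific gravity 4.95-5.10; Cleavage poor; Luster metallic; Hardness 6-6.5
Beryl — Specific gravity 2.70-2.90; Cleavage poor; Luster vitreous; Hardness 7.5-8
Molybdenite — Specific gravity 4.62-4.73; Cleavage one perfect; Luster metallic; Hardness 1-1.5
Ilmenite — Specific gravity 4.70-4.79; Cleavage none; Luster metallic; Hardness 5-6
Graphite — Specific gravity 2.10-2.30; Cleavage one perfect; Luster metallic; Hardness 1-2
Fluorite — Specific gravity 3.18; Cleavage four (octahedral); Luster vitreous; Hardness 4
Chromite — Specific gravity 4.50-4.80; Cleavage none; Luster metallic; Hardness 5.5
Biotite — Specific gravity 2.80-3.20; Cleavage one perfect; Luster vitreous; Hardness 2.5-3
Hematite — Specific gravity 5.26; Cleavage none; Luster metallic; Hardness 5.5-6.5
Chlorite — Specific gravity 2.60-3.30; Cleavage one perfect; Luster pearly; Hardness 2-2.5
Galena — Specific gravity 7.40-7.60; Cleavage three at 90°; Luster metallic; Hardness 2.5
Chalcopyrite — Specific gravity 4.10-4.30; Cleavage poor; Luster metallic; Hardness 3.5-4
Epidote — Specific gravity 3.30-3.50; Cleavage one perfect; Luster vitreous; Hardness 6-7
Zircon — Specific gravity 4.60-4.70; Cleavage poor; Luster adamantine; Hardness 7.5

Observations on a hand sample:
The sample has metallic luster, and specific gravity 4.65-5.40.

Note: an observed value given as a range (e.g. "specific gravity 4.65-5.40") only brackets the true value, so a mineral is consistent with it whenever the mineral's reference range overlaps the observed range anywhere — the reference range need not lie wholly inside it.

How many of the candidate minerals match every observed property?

Metallic luster — leaves Pyrite, Molybdenite, Ilmenite, Graphite, Chromite, Hematite, Galena, Chalcopyrite.
Specific gravity 4.65-5.40 excludes Graphite, Galena, Chalcopyrite.
Remaining candidates: Chromite, Hematite, Ilmenite, Molybdenite, Pyrite.
That is 5 minerals.

5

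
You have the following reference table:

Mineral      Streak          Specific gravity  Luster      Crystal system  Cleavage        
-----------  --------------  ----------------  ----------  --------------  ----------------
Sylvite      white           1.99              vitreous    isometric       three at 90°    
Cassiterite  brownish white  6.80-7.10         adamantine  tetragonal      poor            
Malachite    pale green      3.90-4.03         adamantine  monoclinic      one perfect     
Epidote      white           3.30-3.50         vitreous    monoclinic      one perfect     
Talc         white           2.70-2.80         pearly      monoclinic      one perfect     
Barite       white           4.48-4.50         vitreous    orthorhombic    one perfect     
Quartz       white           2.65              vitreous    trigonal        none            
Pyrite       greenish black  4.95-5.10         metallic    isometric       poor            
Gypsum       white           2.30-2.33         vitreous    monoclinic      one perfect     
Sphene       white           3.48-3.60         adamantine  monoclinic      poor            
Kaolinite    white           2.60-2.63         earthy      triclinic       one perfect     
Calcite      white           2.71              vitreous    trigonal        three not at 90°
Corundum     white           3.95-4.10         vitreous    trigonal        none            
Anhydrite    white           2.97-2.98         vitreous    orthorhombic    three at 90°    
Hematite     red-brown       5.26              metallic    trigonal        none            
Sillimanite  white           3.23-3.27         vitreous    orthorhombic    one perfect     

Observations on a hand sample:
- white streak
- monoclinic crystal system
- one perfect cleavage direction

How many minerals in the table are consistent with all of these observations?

White streak rules out Cassiterite, Malachite, Pyrite, Hematite.
Monoclinic crystal system — Epidote, Talc, Gypsum, Sphene remain.
One perfect cleavage direction is inconsistent with Sphene.
Consistent with every observation: Epidote, Gypsum, Talc.
That is 3 minerals.

3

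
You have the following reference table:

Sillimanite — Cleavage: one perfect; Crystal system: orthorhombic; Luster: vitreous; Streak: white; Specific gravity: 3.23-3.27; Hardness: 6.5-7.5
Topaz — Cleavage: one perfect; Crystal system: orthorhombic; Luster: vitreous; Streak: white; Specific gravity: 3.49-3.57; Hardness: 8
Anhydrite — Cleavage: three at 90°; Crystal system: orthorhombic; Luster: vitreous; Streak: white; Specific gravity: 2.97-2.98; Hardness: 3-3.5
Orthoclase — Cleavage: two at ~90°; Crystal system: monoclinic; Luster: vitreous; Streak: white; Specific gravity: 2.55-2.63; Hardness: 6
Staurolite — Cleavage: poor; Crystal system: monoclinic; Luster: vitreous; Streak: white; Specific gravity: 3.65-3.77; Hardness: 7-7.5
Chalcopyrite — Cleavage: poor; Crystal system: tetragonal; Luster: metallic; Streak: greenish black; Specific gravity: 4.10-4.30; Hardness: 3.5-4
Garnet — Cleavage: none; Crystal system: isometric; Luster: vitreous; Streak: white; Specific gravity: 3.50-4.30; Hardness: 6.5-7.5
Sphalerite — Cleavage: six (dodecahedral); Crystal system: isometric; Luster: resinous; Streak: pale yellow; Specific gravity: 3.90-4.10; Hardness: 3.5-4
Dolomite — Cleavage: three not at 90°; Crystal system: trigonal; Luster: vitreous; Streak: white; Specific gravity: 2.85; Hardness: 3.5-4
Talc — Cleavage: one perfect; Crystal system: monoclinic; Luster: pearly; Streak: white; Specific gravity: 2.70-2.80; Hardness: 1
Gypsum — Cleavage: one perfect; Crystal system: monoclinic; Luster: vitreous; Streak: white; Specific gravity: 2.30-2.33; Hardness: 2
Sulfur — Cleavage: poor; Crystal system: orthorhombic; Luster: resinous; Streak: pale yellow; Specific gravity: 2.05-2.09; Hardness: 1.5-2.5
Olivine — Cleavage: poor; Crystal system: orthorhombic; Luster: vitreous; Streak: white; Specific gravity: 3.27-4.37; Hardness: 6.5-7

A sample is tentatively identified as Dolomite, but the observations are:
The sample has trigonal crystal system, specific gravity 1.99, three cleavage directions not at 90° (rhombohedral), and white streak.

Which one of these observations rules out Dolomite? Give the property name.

Trigonal crystal system: Dolomite has trigonal system — consistent.
Specific gravity 1.99: Dolomite has SG 2.85 — outside the reference range.
Three cleavage directions not at 90° (rhombohedral): Dolomite has cleavage three not at 90° — consistent.
White streak: Dolomite has white streak — consistent.
Only the specific gravity is inconsistent.

specific gravity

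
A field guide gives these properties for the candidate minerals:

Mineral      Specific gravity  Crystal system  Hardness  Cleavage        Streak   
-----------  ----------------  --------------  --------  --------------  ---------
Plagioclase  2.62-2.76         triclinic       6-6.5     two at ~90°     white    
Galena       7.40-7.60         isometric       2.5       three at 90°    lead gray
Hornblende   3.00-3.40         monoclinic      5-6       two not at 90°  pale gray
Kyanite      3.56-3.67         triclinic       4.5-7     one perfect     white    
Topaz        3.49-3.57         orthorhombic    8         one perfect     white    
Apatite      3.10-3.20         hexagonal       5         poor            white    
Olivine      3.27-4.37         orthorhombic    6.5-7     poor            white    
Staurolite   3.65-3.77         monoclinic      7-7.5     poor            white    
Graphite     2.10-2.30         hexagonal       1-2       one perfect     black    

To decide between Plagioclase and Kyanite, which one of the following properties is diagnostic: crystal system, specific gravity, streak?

specific gravity

Crystal system: both triclinic — identical.
Specific gravity: Plagioclase 2.62-2.76, Kyanite 3.56-3.67 — distinct.
Streak: both white — identical.
Of the listed properties, specific gravity is the one that separates them.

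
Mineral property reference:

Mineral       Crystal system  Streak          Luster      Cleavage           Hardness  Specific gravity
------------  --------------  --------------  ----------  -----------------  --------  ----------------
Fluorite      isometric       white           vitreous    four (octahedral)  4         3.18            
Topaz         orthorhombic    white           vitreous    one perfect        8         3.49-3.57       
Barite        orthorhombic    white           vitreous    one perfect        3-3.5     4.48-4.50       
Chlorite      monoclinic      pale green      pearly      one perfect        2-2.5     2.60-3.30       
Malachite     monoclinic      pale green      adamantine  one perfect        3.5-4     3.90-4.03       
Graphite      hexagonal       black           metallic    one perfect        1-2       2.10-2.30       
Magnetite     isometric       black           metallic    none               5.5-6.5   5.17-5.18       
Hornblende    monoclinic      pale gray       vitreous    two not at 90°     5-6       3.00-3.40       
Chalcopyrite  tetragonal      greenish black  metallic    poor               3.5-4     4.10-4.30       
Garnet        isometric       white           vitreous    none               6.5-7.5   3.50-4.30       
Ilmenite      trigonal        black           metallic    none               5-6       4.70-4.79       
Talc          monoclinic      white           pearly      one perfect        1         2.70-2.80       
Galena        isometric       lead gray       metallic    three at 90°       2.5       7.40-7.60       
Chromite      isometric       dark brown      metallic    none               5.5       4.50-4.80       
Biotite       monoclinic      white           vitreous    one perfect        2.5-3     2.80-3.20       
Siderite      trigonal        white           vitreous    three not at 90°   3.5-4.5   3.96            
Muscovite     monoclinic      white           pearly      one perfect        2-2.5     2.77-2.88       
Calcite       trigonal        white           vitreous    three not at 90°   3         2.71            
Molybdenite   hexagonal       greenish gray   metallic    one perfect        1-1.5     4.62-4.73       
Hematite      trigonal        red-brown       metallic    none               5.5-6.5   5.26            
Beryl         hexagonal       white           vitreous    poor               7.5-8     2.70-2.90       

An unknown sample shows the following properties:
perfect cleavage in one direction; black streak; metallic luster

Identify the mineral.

Graphite

Perfect cleavage in one direction — narrows the field to Topaz, Barite, Chlorite, Malachite, Graphite, Talc, Biotite, Muscovite, Molybdenite.
Black streak — leaves Graphite.
Metallic luster — consistent with all remaining minerals.
The only mineral consistent with every observation is Graphite.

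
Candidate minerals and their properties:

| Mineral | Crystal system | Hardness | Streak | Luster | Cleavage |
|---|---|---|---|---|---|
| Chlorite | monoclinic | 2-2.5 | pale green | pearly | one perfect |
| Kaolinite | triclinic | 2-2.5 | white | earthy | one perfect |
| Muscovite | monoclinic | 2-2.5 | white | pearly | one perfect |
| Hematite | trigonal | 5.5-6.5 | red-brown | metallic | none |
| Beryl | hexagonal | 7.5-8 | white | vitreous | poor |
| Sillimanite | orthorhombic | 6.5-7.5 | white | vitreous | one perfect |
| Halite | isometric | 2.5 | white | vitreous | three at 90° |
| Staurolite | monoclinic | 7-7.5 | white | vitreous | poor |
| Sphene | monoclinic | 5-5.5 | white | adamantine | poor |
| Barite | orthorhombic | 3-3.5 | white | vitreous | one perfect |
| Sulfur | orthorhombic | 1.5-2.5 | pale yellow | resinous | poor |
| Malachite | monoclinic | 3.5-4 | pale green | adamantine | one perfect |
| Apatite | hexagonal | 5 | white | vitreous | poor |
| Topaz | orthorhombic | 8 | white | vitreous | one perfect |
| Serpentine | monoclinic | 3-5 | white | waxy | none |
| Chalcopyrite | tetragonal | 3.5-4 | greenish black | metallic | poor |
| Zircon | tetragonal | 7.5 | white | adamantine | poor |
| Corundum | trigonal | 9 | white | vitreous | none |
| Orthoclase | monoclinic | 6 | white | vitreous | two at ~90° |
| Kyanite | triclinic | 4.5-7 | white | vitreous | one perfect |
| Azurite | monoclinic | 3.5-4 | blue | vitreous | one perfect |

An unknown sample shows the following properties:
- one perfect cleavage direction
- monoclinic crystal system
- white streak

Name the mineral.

Muscovite

One perfect cleavage direction — leaves Chlorite, Kaolinite, Muscovite, Sillimanite, Barite, Malachite, Topaz, Kyanite, Azurite.
Monoclinic crystal system — only Chlorite, Muscovite, Malachite, Azurite remain.
White streak — leaves Muscovite.
Only Muscovite satisfies all observations.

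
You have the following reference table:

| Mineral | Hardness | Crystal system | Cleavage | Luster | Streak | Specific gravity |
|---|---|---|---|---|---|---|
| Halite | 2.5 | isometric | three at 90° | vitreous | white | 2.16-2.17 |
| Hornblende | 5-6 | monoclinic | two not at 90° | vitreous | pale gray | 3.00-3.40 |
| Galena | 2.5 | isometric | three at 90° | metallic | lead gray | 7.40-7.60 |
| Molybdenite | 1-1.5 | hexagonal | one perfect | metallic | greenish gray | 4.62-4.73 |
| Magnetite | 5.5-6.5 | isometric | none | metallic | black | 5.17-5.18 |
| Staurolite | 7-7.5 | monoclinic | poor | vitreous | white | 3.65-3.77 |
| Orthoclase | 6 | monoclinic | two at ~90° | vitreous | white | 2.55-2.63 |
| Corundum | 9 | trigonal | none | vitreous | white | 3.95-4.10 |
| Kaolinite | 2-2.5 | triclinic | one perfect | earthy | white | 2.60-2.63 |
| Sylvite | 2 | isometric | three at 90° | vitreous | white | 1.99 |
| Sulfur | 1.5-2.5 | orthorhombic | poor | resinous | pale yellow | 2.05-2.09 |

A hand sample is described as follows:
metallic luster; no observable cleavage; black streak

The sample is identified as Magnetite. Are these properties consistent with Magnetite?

Yes

Metallic luster — agrees with Magnetite (metallic luster).
No observable cleavage — agrees with Magnetite (cleavage none).
Black streak — agrees with Magnetite (black streak).
Nothing contradicts Magnetite.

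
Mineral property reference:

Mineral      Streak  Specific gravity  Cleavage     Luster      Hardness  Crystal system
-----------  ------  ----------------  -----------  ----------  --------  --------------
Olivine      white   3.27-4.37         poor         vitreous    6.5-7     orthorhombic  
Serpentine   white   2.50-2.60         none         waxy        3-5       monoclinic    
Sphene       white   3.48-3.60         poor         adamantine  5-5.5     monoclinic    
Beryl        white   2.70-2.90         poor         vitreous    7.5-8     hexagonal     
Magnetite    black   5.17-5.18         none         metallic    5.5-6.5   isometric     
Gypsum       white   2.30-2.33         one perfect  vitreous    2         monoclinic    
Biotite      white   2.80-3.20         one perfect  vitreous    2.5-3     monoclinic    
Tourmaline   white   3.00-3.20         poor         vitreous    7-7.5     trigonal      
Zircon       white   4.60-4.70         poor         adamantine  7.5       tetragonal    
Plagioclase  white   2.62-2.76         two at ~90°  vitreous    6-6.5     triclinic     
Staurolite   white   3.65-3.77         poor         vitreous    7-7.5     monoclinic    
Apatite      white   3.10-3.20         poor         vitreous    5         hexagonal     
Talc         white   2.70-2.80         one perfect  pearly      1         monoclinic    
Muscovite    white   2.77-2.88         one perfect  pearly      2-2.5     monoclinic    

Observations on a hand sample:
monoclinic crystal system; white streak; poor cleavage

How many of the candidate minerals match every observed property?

2

Monoclinic crystal system — leaves Serpentine, Sphene, Gypsum, Biotite, Staurolite, Talc, Muscovite.
White streak — all remaining candidates fit.
Poor cleavage — leaves Sphene, Staurolite.
Consistent with every observation: Sphene, Staurolite.
That is 2 minerals.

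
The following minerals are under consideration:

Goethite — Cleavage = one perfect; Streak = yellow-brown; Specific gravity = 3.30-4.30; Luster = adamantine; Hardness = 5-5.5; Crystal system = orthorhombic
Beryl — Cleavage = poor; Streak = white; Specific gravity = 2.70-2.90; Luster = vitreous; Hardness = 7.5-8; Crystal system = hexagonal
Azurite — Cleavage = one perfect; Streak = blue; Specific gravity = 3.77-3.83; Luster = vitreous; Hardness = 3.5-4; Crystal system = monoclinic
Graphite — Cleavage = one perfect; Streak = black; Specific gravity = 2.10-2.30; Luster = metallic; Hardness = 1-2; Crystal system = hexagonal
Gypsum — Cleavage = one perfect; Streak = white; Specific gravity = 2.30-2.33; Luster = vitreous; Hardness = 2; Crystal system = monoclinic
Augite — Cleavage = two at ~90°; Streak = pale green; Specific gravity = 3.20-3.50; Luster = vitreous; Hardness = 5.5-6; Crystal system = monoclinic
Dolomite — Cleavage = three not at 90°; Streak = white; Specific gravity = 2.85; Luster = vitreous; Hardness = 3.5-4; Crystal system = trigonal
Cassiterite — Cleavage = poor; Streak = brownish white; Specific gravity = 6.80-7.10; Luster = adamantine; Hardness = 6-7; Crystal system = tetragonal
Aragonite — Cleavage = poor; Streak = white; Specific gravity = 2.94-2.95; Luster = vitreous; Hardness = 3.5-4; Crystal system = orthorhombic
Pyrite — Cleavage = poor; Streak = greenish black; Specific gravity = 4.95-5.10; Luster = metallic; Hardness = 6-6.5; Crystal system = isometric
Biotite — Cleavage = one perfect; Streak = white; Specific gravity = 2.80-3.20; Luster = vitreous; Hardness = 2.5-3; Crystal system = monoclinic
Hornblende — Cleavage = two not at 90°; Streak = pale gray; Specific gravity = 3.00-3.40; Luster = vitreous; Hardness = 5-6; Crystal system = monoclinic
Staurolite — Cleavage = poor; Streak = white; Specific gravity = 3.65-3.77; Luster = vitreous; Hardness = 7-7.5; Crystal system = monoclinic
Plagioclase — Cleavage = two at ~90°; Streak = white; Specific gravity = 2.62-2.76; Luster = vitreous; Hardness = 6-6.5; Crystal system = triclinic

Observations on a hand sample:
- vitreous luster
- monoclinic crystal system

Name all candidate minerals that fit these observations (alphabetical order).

Vitreous luster is inconsistent with Goethite, Graphite, Cassiterite, Pyrite.
Monoclinic crystal system rules out Beryl, Dolomite, Aragonite, Plagioclase.
Remaining candidates: Augite, Azurite, Biotite, Gypsum, Hornblende, Staurolite.

Augite, Azurite, Biotite, Gypsum, Hornblende, Staurolite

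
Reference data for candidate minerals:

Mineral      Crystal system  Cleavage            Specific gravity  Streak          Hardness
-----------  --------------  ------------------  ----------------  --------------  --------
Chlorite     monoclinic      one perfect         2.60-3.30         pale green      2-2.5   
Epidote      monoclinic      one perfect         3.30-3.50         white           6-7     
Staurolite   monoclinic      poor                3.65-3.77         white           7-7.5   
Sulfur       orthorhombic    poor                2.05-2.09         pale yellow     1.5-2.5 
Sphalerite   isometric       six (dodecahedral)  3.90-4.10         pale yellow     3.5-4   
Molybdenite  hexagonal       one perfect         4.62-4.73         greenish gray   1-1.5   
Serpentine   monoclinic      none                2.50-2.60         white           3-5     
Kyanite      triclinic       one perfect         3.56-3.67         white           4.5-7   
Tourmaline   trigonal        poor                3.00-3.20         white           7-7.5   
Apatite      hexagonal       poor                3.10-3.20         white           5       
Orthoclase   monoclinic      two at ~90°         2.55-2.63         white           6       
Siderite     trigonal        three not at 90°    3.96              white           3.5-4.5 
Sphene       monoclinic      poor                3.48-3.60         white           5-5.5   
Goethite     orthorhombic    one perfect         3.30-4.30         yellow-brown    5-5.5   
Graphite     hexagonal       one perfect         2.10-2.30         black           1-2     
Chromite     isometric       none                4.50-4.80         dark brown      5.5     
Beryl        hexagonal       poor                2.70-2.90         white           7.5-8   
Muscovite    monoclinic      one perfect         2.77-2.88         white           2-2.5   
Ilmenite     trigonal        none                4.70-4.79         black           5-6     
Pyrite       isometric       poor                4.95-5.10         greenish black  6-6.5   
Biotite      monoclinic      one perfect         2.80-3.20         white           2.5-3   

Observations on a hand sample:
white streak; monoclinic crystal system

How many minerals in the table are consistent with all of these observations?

7

White streak — leaves Epidote, Staurolite, Serpentine, Kyanite, Tourmaline, Apatite, Orthoclase, Siderite, Sphene, Beryl, Muscovite, Biotite.
Monoclinic crystal system rules out Kyanite, Tourmaline, Apatite, Siderite, Beryl.
The minerals that satisfy all observations are Biotite, Epidote, Muscovite, Orthoclase, Serpentine, Sphene, Staurolite.
That is 7 minerals.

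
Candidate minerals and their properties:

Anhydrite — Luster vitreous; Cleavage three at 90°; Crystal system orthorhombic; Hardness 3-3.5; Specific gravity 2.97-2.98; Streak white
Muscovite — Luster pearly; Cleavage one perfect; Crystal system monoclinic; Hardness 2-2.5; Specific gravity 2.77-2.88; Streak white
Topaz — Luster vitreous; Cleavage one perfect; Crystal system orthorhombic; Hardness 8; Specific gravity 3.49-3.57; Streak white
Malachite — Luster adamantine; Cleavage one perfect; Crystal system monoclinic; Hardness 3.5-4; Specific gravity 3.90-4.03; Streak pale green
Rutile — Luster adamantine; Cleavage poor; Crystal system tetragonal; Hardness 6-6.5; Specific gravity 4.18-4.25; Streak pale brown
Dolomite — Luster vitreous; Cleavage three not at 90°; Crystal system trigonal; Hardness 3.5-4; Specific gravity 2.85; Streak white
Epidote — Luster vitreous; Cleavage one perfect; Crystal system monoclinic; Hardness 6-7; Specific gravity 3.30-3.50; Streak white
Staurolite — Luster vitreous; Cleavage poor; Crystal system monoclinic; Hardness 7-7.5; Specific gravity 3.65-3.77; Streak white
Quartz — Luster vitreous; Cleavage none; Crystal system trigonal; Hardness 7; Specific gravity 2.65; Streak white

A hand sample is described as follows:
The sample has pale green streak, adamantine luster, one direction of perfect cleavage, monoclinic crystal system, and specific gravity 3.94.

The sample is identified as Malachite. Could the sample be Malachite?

Consistent

Pale green streak — is consistent with Malachite (pale green streak).
Adamantine luster — is consistent with Malachite (adamantine luster).
One direction of perfect cleavage — is consistent with Malachite (cleavage one perfect).
Monoclinic crystal system — is consistent with Malachite (monoclinic system).
Specific gravity 3.94 — is consistent with Malachite (SG 3.90-4.03).
Every observed property is compatible with the reference values for Malachite.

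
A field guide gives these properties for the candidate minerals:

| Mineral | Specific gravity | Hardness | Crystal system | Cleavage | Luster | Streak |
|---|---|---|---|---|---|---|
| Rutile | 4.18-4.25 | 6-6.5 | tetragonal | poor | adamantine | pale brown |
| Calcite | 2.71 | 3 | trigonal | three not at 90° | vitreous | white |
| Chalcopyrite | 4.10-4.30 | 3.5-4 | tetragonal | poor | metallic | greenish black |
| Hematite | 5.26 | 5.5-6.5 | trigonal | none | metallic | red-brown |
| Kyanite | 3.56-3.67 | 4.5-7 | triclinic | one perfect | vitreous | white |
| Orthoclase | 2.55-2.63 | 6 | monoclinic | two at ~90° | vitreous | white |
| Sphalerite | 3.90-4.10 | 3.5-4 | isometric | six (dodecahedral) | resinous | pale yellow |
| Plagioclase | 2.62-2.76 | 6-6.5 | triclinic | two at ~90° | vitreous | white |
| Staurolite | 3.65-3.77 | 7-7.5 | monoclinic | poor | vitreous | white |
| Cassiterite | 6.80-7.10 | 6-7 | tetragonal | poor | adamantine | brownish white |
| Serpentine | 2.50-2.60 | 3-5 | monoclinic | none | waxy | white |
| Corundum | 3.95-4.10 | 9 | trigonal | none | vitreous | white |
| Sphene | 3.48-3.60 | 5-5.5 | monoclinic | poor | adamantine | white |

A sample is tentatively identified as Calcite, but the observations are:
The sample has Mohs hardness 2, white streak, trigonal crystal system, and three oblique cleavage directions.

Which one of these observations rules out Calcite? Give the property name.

Mohs hardness 2: Calcite has hardness 3 — inconsistent.
White streak: Calcite has white streak — consistent.
Trigonal crystal system: Calcite has trigonal system — consistent.
Three oblique cleavage directions: Calcite has cleavage three not at 90° — consistent.
Everything matches except the hardness.

hardness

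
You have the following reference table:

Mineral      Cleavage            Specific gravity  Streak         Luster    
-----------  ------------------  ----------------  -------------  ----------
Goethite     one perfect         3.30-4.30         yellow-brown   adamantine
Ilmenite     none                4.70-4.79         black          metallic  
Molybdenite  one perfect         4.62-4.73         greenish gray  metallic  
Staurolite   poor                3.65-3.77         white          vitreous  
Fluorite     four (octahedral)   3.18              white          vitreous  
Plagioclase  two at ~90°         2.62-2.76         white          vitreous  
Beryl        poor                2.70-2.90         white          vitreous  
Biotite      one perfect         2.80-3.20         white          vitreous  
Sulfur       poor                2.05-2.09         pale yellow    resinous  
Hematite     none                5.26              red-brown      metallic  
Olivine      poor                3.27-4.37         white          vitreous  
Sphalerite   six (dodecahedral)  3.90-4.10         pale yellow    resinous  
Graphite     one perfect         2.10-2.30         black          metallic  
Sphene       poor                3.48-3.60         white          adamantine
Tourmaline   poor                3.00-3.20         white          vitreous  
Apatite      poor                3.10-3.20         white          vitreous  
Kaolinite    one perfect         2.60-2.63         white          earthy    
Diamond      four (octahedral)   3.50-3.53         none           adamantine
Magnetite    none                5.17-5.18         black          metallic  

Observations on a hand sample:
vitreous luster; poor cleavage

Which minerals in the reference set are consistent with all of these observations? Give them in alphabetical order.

Apatite, Beryl, Olivine, Staurolite, Tourmaline

Vitreous luster: Staurolite, Fluorite, Plagioclase, Beryl, Biotite, Olivine, Tourmaline, Apatite remain.
Poor cleavage excludes Fluorite, Plagioclase, Biotite.
Consistent with every observation: Apatite, Beryl, Olivine, Staurolite, Tourmaline.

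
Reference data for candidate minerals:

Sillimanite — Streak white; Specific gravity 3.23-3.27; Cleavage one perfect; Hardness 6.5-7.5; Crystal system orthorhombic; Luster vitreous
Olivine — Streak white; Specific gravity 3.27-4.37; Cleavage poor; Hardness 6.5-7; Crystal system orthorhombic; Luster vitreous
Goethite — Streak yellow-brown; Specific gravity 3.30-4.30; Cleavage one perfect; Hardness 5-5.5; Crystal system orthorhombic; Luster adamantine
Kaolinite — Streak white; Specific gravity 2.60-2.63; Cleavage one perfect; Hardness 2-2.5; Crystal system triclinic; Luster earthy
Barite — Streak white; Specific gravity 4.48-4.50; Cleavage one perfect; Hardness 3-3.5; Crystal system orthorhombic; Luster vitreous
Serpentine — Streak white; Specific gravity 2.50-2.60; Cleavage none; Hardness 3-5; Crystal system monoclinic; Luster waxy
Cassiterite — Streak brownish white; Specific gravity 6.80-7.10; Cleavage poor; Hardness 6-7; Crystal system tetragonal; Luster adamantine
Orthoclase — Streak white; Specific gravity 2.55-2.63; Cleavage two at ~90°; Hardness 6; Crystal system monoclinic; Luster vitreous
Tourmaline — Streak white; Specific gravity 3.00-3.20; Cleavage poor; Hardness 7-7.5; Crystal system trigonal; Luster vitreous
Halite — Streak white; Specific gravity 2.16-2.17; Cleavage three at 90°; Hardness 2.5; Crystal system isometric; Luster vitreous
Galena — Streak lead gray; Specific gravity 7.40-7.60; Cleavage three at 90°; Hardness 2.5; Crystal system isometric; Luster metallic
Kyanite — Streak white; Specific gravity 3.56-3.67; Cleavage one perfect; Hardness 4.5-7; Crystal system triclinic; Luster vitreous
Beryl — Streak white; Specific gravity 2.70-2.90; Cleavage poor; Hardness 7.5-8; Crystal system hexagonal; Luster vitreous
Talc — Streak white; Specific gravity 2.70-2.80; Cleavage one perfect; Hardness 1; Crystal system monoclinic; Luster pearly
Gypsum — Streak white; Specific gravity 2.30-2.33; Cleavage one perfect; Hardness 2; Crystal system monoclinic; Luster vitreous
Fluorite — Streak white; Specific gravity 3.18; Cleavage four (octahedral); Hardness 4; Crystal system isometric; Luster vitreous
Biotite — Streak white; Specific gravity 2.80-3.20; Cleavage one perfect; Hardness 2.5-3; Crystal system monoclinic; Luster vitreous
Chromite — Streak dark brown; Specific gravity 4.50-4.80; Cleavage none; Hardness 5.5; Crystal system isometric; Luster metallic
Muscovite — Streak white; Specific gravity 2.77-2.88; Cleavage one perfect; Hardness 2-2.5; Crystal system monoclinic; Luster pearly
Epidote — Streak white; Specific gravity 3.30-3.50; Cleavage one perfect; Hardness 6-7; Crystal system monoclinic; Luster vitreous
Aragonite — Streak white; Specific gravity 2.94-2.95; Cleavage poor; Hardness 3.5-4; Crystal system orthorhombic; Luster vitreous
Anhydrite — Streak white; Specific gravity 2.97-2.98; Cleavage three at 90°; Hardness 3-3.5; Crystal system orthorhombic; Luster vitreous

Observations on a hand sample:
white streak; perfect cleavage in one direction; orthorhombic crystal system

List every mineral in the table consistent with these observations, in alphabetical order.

Barite, Sillimanite

White streak is inconsistent with Goethite, Cassiterite, Galena, Chromite.
Perfect cleavage in one direction: only Sillimanite, Kaolinite, Barite, Kyanite, Talc, Gypsum, Biotite, Muscovite, Epidote remain.
Orthorhombic crystal system: narrows the field to Sillimanite, Barite.
The minerals that satisfy all observations are Barite, Sillimanite.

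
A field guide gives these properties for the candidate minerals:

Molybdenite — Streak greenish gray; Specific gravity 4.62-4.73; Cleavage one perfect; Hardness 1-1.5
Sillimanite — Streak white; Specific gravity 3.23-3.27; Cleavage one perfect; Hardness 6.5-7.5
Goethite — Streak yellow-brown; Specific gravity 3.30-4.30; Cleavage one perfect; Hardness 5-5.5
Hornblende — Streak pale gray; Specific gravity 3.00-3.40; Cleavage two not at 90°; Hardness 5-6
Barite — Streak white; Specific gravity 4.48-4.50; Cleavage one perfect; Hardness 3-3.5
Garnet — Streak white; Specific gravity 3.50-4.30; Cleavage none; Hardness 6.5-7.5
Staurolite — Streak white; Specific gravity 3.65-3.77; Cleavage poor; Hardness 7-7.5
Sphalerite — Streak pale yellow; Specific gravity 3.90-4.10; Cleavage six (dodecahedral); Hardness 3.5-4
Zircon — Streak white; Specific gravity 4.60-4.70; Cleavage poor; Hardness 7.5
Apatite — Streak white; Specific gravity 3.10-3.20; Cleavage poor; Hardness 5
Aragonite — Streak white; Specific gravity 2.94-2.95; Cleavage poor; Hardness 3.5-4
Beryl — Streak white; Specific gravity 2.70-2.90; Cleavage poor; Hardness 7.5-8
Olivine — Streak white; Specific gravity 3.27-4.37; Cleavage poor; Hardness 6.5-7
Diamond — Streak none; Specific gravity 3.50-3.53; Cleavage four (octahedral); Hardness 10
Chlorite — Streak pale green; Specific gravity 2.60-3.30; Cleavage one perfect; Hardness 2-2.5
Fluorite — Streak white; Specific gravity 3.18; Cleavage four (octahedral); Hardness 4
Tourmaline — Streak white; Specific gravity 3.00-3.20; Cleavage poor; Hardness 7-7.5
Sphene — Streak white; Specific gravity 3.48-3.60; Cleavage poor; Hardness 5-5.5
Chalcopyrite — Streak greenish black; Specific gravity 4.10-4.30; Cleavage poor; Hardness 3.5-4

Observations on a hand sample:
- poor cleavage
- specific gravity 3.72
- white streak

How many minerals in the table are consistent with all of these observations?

2

Poor cleavage — leaves Staurolite, Zircon, Apatite, Aragonite, Beryl, Olivine, Tourmaline, Sphene, Chalcopyrite.
Specific gravity 3.72 — only Staurolite, Olivine remain.
White streak — every remaining candidate is consistent.
Consistent with every observation: Olivine, Staurolite.
That is 2 minerals.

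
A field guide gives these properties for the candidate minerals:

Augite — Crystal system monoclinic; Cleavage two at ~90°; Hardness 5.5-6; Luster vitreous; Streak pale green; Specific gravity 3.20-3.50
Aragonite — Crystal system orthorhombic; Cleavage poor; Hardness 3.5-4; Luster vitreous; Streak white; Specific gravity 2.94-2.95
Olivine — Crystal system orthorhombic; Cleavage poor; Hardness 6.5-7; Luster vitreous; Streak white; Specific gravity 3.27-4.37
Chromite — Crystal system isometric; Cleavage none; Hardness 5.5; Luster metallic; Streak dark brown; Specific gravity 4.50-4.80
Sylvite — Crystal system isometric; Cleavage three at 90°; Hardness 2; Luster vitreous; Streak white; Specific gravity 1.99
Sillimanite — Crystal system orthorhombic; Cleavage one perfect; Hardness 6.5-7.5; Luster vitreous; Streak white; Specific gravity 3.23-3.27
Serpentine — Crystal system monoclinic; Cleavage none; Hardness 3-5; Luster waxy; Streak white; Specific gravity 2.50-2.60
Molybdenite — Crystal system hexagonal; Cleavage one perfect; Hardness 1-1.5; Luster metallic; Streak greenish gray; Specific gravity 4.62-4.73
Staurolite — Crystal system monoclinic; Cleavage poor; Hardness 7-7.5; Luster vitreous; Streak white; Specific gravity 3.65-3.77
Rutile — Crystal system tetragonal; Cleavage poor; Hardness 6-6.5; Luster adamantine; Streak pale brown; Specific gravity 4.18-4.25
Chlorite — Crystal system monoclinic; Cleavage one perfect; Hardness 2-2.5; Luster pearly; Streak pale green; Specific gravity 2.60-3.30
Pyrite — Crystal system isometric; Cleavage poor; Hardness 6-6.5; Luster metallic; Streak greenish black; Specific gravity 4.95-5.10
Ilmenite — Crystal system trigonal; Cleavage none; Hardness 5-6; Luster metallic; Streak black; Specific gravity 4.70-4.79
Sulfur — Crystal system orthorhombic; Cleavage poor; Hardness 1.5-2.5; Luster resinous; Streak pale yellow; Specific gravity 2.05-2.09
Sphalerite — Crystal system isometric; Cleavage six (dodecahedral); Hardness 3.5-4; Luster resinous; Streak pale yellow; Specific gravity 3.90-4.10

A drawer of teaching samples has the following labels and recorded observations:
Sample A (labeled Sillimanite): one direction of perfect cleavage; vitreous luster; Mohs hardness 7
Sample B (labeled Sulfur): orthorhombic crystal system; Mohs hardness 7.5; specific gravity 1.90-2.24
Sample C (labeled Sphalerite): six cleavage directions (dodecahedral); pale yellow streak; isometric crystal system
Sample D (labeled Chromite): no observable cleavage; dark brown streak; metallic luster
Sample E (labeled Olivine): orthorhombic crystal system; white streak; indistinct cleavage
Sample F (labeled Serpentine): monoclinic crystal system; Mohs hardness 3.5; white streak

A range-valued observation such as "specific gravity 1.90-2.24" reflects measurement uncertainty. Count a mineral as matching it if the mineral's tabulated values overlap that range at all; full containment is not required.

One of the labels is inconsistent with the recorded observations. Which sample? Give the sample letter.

B

Sample A: every observation is compatible with the reference values for Sillimanite.
Sample B: Sulfur has hardness 1.5-2.5, but the record shows Mohs hardness 7.5 — this label is wrong.
Sample C: every observation is compatible with the reference values for Sphalerite.
Sample D: every observation is compatible with the reference values for Chromite.
Sample E: every observation is compatible with the reference values for Olivine.
Sample F: every observation is compatible with the reference values for Serpentine.
Sample B is the mislabeled one.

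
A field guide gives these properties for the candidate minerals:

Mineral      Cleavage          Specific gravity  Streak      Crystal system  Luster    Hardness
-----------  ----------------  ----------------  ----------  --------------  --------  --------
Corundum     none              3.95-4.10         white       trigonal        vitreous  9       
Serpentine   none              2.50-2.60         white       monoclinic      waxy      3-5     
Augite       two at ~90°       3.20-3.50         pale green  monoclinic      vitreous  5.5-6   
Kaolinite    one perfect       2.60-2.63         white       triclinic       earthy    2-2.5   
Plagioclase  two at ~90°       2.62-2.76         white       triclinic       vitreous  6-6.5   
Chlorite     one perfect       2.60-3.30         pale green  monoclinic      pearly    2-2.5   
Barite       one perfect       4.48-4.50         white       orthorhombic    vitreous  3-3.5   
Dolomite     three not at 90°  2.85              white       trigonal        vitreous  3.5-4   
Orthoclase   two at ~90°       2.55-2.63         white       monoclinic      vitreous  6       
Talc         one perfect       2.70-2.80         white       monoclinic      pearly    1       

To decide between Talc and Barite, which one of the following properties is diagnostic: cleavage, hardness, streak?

Cleavage: both one perfect — identical.
Hardness: Talc 1, Barite 3-3.5 — these differ.
Streak: both white — identical.
Hardness is the diagnostic property here.

hardness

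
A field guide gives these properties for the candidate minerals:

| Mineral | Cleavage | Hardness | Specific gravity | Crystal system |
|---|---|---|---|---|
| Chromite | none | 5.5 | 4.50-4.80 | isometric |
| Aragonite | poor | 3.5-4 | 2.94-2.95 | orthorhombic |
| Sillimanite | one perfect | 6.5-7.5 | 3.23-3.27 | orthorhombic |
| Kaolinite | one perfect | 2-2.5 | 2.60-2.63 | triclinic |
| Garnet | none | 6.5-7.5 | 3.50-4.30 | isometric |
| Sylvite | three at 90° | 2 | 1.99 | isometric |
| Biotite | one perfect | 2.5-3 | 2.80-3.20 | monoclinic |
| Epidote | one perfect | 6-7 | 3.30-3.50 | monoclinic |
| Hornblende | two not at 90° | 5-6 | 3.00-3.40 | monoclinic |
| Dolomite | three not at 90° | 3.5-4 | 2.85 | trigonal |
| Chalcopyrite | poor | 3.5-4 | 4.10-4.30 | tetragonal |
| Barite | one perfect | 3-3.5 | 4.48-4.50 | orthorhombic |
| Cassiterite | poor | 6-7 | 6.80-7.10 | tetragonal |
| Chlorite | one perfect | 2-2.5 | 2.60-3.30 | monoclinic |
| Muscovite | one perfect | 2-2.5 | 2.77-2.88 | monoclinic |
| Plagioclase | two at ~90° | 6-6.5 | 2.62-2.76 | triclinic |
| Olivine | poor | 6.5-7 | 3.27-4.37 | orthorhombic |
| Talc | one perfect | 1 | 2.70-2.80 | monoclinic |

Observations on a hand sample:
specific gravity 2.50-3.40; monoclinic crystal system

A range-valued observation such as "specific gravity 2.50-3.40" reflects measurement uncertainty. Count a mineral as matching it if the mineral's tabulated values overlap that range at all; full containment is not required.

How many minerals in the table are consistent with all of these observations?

Specific gravity 2.50-3.40 rules out Chromite, Garnet, Sylvite, Chalcopyrite, Barite, Cassiterite.
Monoclinic crystal system is inconsistent with Aragonite, Sillimanite, Kaolinite, Dolomite, Plagioclase, Olivine.
Remaining candidates: Biotite, Chlorite, Epidote, Hornblende, Muscovite, Talc.
That is 6 minerals.

6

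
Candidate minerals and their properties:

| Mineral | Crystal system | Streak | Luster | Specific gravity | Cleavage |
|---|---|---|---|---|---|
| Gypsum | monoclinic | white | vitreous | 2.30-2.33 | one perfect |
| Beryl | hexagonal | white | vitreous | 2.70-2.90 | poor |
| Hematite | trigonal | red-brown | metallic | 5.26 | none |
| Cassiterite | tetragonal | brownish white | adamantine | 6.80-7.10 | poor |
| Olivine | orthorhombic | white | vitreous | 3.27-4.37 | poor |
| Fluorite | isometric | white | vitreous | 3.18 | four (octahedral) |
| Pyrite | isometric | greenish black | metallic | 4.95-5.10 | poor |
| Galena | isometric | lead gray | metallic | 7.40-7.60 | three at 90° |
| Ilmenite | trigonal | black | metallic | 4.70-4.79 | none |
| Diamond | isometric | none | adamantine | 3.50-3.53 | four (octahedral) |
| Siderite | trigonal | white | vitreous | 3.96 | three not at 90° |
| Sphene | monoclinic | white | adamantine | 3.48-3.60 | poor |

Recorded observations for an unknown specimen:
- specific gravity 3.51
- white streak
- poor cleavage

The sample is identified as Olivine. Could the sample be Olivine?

Yes

Specific gravity 3.51 — agrees with Olivine (SG 3.27-4.37).
White streak — agrees with Olivine (white streak).
Poor cleavage — agrees with Olivine (cleavage poor).
All observations are consistent with the tabulated values for Olivine.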